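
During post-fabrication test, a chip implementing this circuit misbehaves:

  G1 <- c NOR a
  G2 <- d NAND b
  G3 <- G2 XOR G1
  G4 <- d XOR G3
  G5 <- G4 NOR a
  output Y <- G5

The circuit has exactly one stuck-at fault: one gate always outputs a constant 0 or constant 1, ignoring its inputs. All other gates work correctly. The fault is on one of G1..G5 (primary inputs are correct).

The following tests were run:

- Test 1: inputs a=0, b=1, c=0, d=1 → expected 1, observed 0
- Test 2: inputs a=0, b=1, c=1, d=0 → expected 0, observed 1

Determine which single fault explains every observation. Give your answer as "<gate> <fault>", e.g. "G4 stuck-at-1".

G3 stuck-at-0

Fault-free values for test 1 (a=0, b=1, c=0, d=1): G1=1, G2=0, G3=1, G4=0, G5=1, giving Y=1. Observed 0.
Test 1: faults giving observed 0 are {G1 stuck-at-0, G2 stuck-at-1, G3 stuck-at-0, G4 stuck-at-1, G5 stuck-at-0}.
Test 2 (a=0, b=1, c=1, d=0): fault-free G1=0, G2=1, G3=1, G4=1, G5=0 → 0; observed 1. Eliminates G1 stuck-at-0, G2 stuck-at-1, G4 stuck-at-1, G5 stuck-at-0.
Only G3 stuck-at-0 is consistent with every test.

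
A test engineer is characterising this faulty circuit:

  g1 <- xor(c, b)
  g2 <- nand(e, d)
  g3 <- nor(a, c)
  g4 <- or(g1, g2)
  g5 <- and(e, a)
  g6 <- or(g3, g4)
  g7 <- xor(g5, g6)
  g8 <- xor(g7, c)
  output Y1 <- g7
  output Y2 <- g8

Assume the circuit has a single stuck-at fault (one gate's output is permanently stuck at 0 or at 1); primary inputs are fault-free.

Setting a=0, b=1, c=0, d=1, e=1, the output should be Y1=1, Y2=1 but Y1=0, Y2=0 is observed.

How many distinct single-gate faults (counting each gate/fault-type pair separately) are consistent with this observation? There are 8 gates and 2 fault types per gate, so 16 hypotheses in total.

Fault-free: g1=1, g2=0, g3=1, g4=1, g5=0, g6=1, g7=1, g8=1 → Y1=1, Y2=1. Observed Y1=0, Y2=0.
  g1: none of the 2 fault types match ✗
  g2: none of the 2 fault types match ✗
  g3: none of the 2 fault types match ✗
  g4: none of the 2 fault types match ✗
  g5: stuck-at-1 ✓; others ✗
  g6: stuck-at-0 ✓; others ✗
  g7: stuck-at-0 ✓; others ✗
  g8: none of the 2 fault types match ✗
Consistent faults: {g5 stuck-at-1, g6 stuck-at-0, g7 stuck-at-0} — 3 in all.

3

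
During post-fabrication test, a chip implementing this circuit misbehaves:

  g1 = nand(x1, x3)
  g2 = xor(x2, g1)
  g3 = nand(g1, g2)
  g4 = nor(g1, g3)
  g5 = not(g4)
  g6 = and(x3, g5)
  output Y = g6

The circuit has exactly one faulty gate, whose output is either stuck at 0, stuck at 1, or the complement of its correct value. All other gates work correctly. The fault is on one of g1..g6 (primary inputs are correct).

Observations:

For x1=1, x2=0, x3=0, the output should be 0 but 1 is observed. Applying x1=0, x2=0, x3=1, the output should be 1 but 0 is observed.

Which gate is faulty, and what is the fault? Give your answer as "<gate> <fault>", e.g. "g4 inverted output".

Fault-free values for test 1 (x1=1, x2=0, x3=0): g1=1, g2=1, g3=0, g4=0, g5=1, g6=0, giving Y=0. Observed 1.
Test 1: faults giving observed 1 are {g6 stuck-at-1, g6 inverted output}.
Test 2 (x1=0, x2=0, x3=1): fault-free g1=1, g2=1, g3=0, g4=0, g5=1, g6=1 → 1; observed 0. Eliminates g6 stuck-at-1.
Only g6 inverted output is consistent with every test.

g6 inverted output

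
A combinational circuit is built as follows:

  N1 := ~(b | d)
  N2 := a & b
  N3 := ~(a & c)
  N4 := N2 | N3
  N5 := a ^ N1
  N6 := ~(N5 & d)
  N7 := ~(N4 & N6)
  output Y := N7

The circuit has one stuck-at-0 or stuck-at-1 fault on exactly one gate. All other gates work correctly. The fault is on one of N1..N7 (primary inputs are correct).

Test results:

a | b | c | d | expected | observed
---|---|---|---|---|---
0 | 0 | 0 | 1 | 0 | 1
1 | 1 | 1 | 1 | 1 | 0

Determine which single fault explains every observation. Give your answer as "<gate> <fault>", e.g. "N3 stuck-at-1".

Fault-free values for test 1 (a=0, b=0, c=0, d=1): N1=0, N2=0, N3=1, N4=1, N5=0, N6=1, N7=0, giving Y=0. Observed 1.
Test 1: faults giving observed 1 are {N1 stuck-at-1, N3 stuck-at-0, N4 stuck-at-0, N5 stuck-at-1, N6 stuck-at-0, N7 stuck-at-1}.
Test 2 (a=1, b=1, c=1, d=1): fault-free N1=0, N2=1, N3=0, N4=1, N5=1, N6=0, N7=1 → 1; observed 0. Eliminates N3 stuck-at-0, N4 stuck-at-0, N5 stuck-at-1, N6 stuck-at-0, N7 stuck-at-1.
Only N1 stuck-at-1 is consistent with every test.

N1 stuck-at-1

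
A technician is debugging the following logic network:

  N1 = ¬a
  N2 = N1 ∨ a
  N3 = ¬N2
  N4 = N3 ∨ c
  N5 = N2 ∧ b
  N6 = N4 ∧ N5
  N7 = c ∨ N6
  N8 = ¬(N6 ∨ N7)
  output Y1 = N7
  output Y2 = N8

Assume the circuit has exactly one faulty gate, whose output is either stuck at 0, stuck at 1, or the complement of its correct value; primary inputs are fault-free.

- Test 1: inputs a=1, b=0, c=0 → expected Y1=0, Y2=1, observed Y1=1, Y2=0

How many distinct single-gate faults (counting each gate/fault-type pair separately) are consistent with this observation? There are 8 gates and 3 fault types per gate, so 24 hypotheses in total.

Fault-free: N1=0, N2=1, N3=0, N4=0, N5=0, N6=0, N7=0, N8=1 → Y1=0, Y2=1. Observed Y1=1, Y2=0.
  N1: none of the 3 fault types match ✗
  N2: none of the 3 fault types match ✗
  N3: none of the 3 fault types match ✗
  N4: none of the 3 fault types match ✗
  N5: none of the 3 fault types match ✗
  N6: stuck-at-1, inverted output ✓; others ✗
  N7: stuck-at-1, inverted output ✓; others ✗
  N8: none of the 3 fault types match ✗
Consistent faults: {N6 stuck-at-1, N6 inverted output, N7 stuck-at-1, N7 inverted output} — 4 in all.

4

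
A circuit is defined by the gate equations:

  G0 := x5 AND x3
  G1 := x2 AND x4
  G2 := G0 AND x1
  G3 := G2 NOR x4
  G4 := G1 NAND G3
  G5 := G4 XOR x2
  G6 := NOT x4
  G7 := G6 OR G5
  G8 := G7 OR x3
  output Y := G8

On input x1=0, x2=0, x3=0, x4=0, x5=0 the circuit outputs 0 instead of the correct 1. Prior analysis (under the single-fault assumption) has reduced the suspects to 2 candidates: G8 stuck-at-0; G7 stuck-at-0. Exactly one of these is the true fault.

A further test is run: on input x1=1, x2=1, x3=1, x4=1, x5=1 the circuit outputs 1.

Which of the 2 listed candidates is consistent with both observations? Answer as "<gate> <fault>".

Evaluate each candidate on input x1=1, x2=1, x3=1, x4=1, x5=1:
  G8 stuck-at-0: G0=1, G1=1, G2=1, G3=0, G4=1, G5=0, G6=0, G7=0, G8=0 [stuck-at-0] → 0 — eliminated
  G7 stuck-at-0: G0=1, G1=1, G2=1, G3=0, G4=1, G5=0, G6=0, G7=0 [stuck-at-0], G8=1 → 1 — matches
Only G7 stuck-at-0 reproduces the observed 1.

G7 stuck-at-0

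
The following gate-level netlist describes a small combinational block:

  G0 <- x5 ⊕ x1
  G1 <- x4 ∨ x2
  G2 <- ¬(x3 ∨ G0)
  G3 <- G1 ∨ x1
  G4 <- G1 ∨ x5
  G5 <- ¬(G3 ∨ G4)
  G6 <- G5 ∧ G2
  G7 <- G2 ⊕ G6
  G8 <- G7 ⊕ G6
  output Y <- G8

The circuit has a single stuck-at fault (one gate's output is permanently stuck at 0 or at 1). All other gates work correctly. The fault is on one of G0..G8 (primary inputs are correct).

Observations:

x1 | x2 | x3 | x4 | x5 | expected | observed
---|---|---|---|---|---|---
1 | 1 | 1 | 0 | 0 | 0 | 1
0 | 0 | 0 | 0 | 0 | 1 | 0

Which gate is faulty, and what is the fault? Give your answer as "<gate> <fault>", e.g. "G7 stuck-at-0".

G7 stuck-at-1

Fault-free values for test 1 (x1=1, x2=1, x3=1, x4=0, x5=0): G0=1, G1=1, G2=0, G3=1, G4=1, G5=0, G6=0, G7=0, G8=0, giving Y=0. Observed 1.
Test 1: faults giving observed 1 are {G2 stuck-at-1, G7 stuck-at-1, G8 stuck-at-1}.
Test 2 (x1=0, x2=0, x3=0, x4=0, x5=0): fault-free G0=0, G1=0, G2=1, G3=0, G4=0, G5=1, G6=1, G7=0, G8=1 → 1; observed 0. Eliminates G2 stuck-at-1, G8 stuck-at-1.
Only G7 stuck-at-1 is consistent with every test.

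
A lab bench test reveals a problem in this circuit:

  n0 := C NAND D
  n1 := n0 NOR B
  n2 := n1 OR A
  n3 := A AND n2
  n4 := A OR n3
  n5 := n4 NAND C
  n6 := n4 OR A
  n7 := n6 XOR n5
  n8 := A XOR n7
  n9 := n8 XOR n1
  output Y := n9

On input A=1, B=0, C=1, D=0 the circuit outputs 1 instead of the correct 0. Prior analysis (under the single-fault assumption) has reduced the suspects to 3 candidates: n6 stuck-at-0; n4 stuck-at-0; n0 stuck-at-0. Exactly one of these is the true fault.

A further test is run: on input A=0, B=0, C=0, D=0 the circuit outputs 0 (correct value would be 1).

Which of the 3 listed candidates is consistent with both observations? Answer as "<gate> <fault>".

n0 stuck-at-0

Evaluate each candidate on input A=0, B=0, C=0, D=0:
  n6 stuck-at-0: n0=1, n1=0, n2=0, n3=0, n4=0, n5=1, n6=0 [stuck-at-0], n7=1, n8=1, n9=1 → 1 — eliminated
  n4 stuck-at-0: n0=1, n1=0, n2=0, n3=0, n4=0 [stuck-at-0], n5=1, n6=0, n7=1, n8=1, n9=1 → 1 — eliminated
  n0 stuck-at-0: n0=0 [stuck-at-0], n1=1, n2=1, n3=0, n4=0, n5=1, n6=0, n7=1, n8=1, n9=0 → 0 — matches
Only n0 stuck-at-0 reproduces the observed 0.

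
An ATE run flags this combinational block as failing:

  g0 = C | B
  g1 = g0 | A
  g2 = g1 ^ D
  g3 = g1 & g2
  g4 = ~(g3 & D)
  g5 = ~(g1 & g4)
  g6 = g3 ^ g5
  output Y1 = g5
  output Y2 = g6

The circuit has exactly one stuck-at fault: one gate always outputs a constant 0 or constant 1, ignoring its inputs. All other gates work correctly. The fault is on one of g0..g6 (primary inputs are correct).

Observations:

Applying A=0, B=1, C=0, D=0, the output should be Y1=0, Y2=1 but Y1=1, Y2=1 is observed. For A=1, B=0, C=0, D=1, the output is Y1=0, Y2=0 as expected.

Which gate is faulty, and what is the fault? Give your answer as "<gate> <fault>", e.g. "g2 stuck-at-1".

Fault-free values for test 1 (A=0, B=1, C=0, D=0): g0=1, g1=1, g2=1, g3=1, g4=1, g5=0, g6=1, giving Y1=0, Y2=1. Observed Y1=1, Y2=1.
Test 1: faults giving observed Y1=1, Y2=1 are {g0 stuck-at-0, g1 stuck-at-0}.
Test 2 (A=1, B=0, C=0, D=1): fault-free g0=0, g1=1, g2=0, g3=0, g4=1, g5=0, g6=0 → Y1=0, Y2=0; observed Y1=0, Y2=0. Eliminates g1 stuck-at-0.
Only g0 stuck-at-0 is consistent with every test.

g0 stuck-at-0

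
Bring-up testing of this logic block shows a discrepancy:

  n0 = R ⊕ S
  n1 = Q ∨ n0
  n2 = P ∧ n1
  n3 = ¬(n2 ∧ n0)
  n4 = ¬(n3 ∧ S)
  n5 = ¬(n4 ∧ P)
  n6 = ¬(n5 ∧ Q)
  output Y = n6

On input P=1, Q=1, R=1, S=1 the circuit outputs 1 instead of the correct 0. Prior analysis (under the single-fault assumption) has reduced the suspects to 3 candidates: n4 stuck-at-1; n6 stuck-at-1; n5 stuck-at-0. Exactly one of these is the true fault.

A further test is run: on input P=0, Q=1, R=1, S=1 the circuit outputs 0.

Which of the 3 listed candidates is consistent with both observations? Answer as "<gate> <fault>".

Evaluate each candidate on input P=0, Q=1, R=1, S=1:
  n4 stuck-at-1: n0=0, n1=1, n2=0, n3=1, n4=1 [stuck-at-1], n5=1, n6=0 → 0 — matches
  n6 stuck-at-1: n0=0, n1=1, n2=0, n3=1, n4=0, n5=1, n6=1 [stuck-at-1] → 1 — eliminated
  n5 stuck-at-0: n0=0, n1=1, n2=0, n3=1, n4=0, n5=0 [stuck-at-0], n6=1 → 1 — eliminated
Only n4 stuck-at-1 reproduces the observed 0.

n4 stuck-at-1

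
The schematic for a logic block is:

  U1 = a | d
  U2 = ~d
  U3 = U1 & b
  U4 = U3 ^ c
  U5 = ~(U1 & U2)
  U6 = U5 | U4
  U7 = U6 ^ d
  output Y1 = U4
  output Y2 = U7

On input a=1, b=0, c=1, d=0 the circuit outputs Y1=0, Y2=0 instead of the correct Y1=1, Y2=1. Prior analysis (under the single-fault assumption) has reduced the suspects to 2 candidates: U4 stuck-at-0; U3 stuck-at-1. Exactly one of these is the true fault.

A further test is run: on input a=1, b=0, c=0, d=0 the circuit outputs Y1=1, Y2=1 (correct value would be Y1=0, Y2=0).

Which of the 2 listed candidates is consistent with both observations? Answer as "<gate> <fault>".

Evaluate each candidate on input a=1, b=0, c=0, d=0:
  U4 stuck-at-0: U1=1, U2=1, U3=0, U4=0 [stuck-at-0], U5=0, U6=0, U7=0 → Y1=0, Y2=0 — eliminated
  U3 stuck-at-1: U1=1, U2=1, U3=1 [stuck-at-1], U4=1, U5=0, U6=1, U7=1 → Y1=1, Y2=1 — matches
Only U3 stuck-at-1 reproduces the observed Y1=1, Y2=1.

U3 stuck-at-1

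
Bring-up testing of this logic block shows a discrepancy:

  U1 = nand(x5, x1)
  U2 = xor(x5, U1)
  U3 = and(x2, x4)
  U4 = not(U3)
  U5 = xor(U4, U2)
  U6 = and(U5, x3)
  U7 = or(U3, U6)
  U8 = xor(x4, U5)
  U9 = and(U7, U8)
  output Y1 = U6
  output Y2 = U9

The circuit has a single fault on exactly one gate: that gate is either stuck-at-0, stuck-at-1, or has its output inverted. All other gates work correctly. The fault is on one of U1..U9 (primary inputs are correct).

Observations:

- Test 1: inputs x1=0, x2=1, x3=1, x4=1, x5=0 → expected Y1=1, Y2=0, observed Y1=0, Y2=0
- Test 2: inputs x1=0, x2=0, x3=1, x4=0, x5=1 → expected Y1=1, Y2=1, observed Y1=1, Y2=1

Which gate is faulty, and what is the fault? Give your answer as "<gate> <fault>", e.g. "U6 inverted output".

Fault-free values for test 1 (x1=0, x2=1, x3=1, x4=1, x5=0): U1=1, U2=1, U3=1, U4=0, U5=1, U6=1, U7=1, U8=0, U9=0, giving Y1=1, Y2=0. Observed Y1=0, Y2=0.
Test 1: faults giving observed Y1=0, Y2=0 are {U3 stuck-at-0, U3 inverted output, U6 stuck-at-0, U6 inverted output}.
Test 2 (x1=0, x2=0, x3=1, x4=0, x5=1): fault-free U1=1, U2=0, U3=0, U4=1, U5=1, U6=1, U7=1, U8=1, U9=1 → Y1=1, Y2=1; observed Y1=1, Y2=1. Eliminates U3 inverted output, U6 stuck-at-0, U6 inverted output.
Only U3 stuck-at-0 is consistent with every test.

U3 stuck-at-0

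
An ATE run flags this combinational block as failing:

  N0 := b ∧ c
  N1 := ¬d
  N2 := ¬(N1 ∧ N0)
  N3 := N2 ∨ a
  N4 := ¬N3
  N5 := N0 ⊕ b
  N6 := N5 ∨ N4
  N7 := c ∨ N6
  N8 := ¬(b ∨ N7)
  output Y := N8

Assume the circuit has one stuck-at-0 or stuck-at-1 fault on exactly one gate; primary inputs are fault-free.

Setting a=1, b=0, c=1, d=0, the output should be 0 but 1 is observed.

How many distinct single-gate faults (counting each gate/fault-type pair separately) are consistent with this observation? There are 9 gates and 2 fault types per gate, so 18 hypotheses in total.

Fault-free: N0=0, N1=1, N2=1, N3=1, N4=0, N5=0, N6=0, N7=1, N8=0 → 0. Observed 1.
  N0: none of the 2 fault types match ✗
  N1: none of the 2 fault types match ✗
  N2: none of the 2 fault types match ✗
  N3: none of the 2 fault types match ✗
  N4: none of the 2 fault types match ✗
  N5: none of the 2 fault types match ✗
  N6: none of the 2 fault types match ✗
  N7: stuck-at-0 ✓; others ✗
  N8: stuck-at-1 ✓; others ✗
Consistent faults: {N7 stuck-at-0, N8 stuck-at-1} — 2 in all.

2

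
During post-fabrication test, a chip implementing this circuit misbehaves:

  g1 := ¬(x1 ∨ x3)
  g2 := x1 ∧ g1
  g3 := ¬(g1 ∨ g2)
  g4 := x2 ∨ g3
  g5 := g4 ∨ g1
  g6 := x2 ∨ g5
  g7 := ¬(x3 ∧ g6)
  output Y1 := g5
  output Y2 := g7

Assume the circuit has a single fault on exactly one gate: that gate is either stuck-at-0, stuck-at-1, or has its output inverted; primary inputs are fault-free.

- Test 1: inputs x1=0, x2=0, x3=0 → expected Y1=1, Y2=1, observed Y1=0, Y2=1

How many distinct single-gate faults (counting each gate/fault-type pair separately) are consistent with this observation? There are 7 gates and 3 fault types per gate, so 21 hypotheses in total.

Fault-free: g1=1, g2=0, g3=0, g4=0, g5=1, g6=1, g7=1 → Y1=1, Y2=1. Observed Y1=0, Y2=1.
  g1: none of the 3 fault types match ✗
  g2: none of the 3 fault types match ✗
  g3: none of the 3 fault types match ✗
  g4: none of the 3 fault types match ✗
  g5: stuck-at-0, inverted output ✓; others ✗
  g6: none of the 3 fault types match ✗
  g7: none of the 3 fault types match ✗
Consistent faults: {g5 stuck-at-0, g5 inverted output} — 2 in all.

2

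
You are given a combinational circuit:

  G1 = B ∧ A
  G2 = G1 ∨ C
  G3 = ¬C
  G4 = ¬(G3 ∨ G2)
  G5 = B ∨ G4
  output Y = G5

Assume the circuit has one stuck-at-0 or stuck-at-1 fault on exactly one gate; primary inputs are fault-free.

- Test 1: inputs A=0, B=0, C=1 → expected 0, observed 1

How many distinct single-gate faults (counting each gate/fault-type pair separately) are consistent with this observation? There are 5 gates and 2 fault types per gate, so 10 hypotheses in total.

3

Fault-free: G1=0, G2=1, G3=0, G4=0, G5=0 → 0. Observed 1.
  G1 stuck-at-0: output 0 ✗
  G1 stuck-at-1: output 0 ✗
  G2 stuck-at-0: output 1 ✓
  G2 stuck-at-1: output 0 ✗
  G3 stuck-at-0: output 0 ✗
  G3 stuck-at-1: output 0 ✗
  G4 stuck-at-0: output 0 ✗
  G4 stuck-at-1: output 1 ✓
  G5 stuck-at-0: output 0 ✗
  G5 stuck-at-1: output 1 ✓
Consistent faults: {G2 stuck-at-0, G4 stuck-at-1, G5 stuck-at-1} — 3 in all.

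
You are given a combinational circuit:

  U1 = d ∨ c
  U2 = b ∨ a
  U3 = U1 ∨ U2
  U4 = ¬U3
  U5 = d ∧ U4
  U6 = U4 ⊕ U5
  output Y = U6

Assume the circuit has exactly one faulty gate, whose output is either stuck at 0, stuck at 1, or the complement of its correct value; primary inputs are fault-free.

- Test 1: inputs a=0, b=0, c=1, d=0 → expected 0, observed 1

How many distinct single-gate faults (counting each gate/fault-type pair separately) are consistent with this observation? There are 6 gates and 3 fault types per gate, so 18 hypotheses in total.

10

Fault-free: U1=1, U2=0, U3=1, U4=0, U5=0, U6=0 → 0. Observed 1.
  U1: stuck-at-0, inverted output ✓; others ✗
  U2: none of the 3 fault types match ✗
  U3: stuck-at-0, inverted output ✓; others ✗
  U4: stuck-at-1, inverted output ✓; others ✗
  U5: stuck-at-1, inverted output ✓; others ✗
  U6: stuck-at-1, inverted output ✓; others ✗
Consistent faults: {U1 stuck-at-0, U1 inverted output, U3 stuck-at-0, U3 inverted output, U4 stuck-at-1, U4 inverted output, U5 stuck-at-1, U5 inverted output, U6 stuck-at-1, U6 inverted output} — 10 in all.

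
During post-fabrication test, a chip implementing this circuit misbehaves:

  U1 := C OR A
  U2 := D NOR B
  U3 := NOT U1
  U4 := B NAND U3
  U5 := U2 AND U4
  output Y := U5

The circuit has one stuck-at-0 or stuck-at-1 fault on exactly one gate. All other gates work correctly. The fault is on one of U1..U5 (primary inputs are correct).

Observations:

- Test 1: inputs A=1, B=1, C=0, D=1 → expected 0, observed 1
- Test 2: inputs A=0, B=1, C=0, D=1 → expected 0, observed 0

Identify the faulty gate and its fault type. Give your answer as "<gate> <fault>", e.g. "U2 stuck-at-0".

U2 stuck-at-1

Fault-free values for test 1 (A=1, B=1, C=0, D=1): U1=1, U2=0, U3=0, U4=1, U5=0, giving Y=0. Observed 1.
Test 1: faults giving observed 1 are {U2 stuck-at-1, U5 stuck-at-1}.
Test 2 (A=0, B=1, C=0, D=1): fault-free U1=0, U2=0, U3=1, U4=0, U5=0 → 0; observed 0. Eliminates U5 stuck-at-1.
Only U2 stuck-at-1 is consistent with every test.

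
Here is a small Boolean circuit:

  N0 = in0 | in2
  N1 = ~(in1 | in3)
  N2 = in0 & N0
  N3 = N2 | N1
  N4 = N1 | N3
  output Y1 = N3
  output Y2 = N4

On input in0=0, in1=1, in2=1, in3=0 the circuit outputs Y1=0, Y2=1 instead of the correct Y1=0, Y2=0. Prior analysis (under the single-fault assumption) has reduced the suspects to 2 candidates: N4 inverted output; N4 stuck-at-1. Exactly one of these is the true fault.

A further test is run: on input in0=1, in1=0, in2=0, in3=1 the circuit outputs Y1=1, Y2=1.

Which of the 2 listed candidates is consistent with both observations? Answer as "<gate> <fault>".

N4 stuck-at-1

Evaluate each candidate on input in0=1, in1=0, in2=0, in3=1:
  N4 inverted output: N0=1, N1=0, N2=1, N3=1, N4=0 [inverted output] → Y1=1, Y2=0 — eliminated
  N4 stuck-at-1: N0=1, N1=0, N2=1, N3=1, N4=1 [stuck-at-1] → Y1=1, Y2=1 — matches
Only N4 stuck-at-1 reproduces the observed Y1=1, Y2=1.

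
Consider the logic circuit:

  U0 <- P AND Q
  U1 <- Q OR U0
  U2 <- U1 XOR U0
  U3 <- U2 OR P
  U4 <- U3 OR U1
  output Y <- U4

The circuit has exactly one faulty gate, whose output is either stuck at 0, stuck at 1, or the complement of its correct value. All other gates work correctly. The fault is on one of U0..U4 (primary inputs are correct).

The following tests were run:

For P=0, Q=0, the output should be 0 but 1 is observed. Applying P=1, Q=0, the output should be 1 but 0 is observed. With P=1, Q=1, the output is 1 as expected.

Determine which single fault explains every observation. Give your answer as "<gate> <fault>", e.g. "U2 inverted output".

Fault-free values for test 1 (P=0, Q=0): U0=0, U1=0, U2=0, U3=0, U4=0, giving Y=0. Observed 1.
Test 1: faults giving observed 1 are {U0 stuck-at-1, U0 inverted output, U1 stuck-at-1, U1 inverted output, U2 stuck-at-1, U2 inverted output, U3 stuck-at-1, U3 inverted output, U4 stuck-at-1, U4 inverted output}.
Test 2 (P=1, Q=0): fault-free U0=0, U1=0, U2=0, U3=1, U4=1 → 1; observed 0. Eliminates U0 stuck-at-1, U0 inverted output, U1 stuck-at-1, U1 inverted output, U2 stuck-at-1, U2 inverted output, U3 stuck-at-1, U4 stuck-at-1.
Test 3 (P=1, Q=1): fault-free U0=1, U1=1, U2=0, U3=1, U4=1 → 1; observed 1. Eliminates U4 inverted output.
Only U3 inverted output is consistent with every test.

U3 inverted output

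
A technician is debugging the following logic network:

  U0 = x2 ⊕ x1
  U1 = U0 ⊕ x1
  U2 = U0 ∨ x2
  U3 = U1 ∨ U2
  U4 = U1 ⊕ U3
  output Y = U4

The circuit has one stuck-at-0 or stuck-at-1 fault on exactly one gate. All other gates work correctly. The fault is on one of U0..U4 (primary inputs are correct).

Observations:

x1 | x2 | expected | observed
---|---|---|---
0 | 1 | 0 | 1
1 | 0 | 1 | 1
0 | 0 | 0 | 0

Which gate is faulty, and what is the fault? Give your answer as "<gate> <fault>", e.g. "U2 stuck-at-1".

U1 stuck-at-0

Fault-free values for test 1 (x1=0, x2=1): U0=1, U1=1, U2=1, U3=1, U4=0, giving Y=0. Observed 1.
Test 1: faults giving observed 1 are {U0 stuck-at-0, U1 stuck-at-0, U3 stuck-at-0, U4 stuck-at-1}.
Test 2 (x1=1, x2=0): fault-free U0=1, U1=0, U2=1, U3=1, U4=1 → 1; observed 1. Eliminates U0 stuck-at-0, U3 stuck-at-0.
Test 3 (x1=0, x2=0): fault-free U0=0, U1=0, U2=0, U3=0, U4=0 → 0; observed 0. Eliminates U4 stuck-at-1.
Only U1 stuck-at-0 is consistent with every test.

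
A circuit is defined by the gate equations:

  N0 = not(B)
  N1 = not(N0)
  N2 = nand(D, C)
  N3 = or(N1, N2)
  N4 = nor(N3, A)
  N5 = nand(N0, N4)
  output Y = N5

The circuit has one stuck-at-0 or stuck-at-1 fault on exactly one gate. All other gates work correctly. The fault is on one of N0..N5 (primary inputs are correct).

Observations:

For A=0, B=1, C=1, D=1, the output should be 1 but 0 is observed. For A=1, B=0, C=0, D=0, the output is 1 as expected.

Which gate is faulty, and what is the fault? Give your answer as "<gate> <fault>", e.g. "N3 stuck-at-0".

N0 stuck-at-1

Fault-free values for test 1 (A=0, B=1, C=1, D=1): N0=0, N1=1, N2=0, N3=1, N4=0, N5=1, giving Y=1. Observed 0.
Test 1: faults giving observed 0 are {N0 stuck-at-1, N5 stuck-at-0}.
Test 2 (A=1, B=0, C=0, D=0): fault-free N0=1, N1=0, N2=1, N3=1, N4=0, N5=1 → 1; observed 1. Eliminates N5 stuck-at-0.
Only N0 stuck-at-1 is consistent with every test.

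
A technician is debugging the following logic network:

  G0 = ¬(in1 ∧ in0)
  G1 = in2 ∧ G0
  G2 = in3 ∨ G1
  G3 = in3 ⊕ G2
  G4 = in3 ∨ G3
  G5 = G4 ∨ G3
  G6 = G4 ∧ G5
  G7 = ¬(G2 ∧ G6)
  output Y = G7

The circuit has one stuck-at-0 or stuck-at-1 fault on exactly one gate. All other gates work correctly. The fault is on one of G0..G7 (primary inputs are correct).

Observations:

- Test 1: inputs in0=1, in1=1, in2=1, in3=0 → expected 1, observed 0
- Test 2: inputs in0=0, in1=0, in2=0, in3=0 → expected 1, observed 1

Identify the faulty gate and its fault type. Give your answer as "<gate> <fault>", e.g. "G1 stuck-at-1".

G0 stuck-at-1

Fault-free values for test 1 (in0=1, in1=1, in2=1, in3=0): G0=0, G1=0, G2=0, G3=0, G4=0, G5=0, G6=0, G7=1, giving Y=1. Observed 0.
Test 1: faults giving observed 0 are {G0 stuck-at-1, G1 stuck-at-1, G2 stuck-at-1, G7 stuck-at-0}.
Test 2 (in0=0, in1=0, in2=0, in3=0): fault-free G0=1, G1=0, G2=0, G3=0, G4=0, G5=0, G6=0, G7=1 → 1; observed 1. Eliminates G1 stuck-at-1, G2 stuck-at-1, G7 stuck-at-0.
Only G0 stuck-at-1 is consistent with every test.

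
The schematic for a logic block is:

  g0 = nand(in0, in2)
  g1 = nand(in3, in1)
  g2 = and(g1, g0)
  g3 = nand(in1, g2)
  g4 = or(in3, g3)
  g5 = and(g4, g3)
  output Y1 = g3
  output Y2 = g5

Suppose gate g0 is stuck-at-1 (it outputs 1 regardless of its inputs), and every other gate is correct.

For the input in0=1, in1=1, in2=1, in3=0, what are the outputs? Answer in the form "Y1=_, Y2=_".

Y1=0, Y2=0

Propagate with g0 forced: g0=1 [stuck-at-1], g1=1, g2=1, g3=0, g4=0, g5=0.
So the outputs are Y1=0, Y2=0. (Without the fault they would be Y1=1, Y2=1.)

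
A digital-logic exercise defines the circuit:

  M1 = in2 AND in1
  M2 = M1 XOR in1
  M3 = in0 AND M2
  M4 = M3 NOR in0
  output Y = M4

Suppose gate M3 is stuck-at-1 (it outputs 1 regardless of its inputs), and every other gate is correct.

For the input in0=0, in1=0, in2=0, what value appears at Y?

Propagate with M3 forced: M1=0, M2=0, M3=1 [stuck-at-1], M4=0.
So Y = 0. (Without the fault it would be 1.)

0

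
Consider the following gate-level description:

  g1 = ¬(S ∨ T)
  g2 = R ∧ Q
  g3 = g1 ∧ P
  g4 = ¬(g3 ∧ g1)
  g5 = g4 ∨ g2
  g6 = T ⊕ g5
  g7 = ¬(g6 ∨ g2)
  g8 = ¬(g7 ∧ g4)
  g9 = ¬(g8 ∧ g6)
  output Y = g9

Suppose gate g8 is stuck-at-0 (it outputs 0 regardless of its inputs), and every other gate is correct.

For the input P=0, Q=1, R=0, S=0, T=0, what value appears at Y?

1

Propagate with g8 forced: g1=1, g2=0, g3=0, g4=1, g5=1, g6=1, g7=0, g8=0 [stuck-at-0], g9=1.
So Y = 1. (Without the fault it would be 0.)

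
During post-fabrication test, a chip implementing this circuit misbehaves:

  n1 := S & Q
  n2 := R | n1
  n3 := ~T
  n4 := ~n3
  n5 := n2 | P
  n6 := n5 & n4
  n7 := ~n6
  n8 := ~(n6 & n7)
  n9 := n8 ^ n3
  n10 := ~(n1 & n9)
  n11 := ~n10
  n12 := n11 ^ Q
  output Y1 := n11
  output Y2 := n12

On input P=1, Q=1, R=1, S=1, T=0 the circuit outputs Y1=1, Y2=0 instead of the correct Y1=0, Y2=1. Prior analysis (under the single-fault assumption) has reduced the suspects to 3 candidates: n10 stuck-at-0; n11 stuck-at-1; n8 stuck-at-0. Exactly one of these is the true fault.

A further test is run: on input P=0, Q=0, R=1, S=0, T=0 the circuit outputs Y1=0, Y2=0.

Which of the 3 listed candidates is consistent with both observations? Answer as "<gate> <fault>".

Evaluate each candidate on input P=0, Q=0, R=1, S=0, T=0:
  n10 stuck-at-0: n1=0, n2=1, n3=1, n4=0, n5=1, n6=0, n7=1, n8=1, n9=0, n10=0 [stuck-at-0], n11=1, n12=1 → Y1=1, Y2=1 — eliminated
  n11 stuck-at-1: n1=0, n2=1, n3=1, n4=0, n5=1, n6=0, n7=1, n8=1, n9=0, n10=1, n11=1 [stuck-at-1], n12=1 → Y1=1, Y2=1 — eliminated
  n8 stuck-at-0: n1=0, n2=1, n3=1, n4=0, n5=1, n6=0, n7=1, n8=0 [stuck-at-0], n9=1, n10=1, n11=0, n12=0 → Y1=0, Y2=0 — matches
Only n8 stuck-at-0 reproduces the observed Y1=0, Y2=0.

n8 stuck-at-0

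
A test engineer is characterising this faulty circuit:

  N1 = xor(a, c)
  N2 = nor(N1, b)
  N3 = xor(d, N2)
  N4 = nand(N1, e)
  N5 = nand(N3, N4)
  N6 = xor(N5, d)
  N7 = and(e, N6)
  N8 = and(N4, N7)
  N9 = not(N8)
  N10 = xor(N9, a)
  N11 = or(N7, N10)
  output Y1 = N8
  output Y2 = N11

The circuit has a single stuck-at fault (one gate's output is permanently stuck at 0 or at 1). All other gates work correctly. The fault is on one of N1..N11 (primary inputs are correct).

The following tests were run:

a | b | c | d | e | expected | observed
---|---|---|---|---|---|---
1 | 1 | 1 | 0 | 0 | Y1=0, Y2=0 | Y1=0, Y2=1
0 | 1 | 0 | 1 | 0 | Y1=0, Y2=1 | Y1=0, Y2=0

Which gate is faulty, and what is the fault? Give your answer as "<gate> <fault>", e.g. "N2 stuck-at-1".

Fault-free values for test 1 (a=1, b=1, c=1, d=0, e=0): N1=0, N2=0, N3=0, N4=1, N5=1, N6=1, N7=0, N8=0, N9=1, N10=0, N11=0, giving Y1=0, Y2=0. Observed Y1=0, Y2=1.
Test 1: faults giving observed Y1=0, Y2=1 are {N9 stuck-at-0, N10 stuck-at-1, N11 stuck-at-1}.
Test 2 (a=0, b=1, c=0, d=1, e=0): fault-free N1=0, N2=0, N3=1, N4=1, N5=0, N6=1, N7=0, N8=0, N9=1, N10=1, N11=1 → Y1=0, Y2=1; observed Y1=0, Y2=0. Eliminates N10 stuck-at-1, N11 stuck-at-1.
Only N9 stuck-at-0 is consistent with every test.

N9 stuck-at-0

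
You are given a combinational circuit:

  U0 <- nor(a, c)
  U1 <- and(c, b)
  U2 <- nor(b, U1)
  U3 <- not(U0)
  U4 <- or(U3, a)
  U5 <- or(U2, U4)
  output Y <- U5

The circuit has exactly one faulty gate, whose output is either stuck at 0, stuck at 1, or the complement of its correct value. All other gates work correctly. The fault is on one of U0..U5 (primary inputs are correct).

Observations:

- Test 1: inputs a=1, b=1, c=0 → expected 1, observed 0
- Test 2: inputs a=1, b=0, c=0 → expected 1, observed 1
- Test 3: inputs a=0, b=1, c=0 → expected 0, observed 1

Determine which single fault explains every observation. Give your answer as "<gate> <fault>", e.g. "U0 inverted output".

Fault-free values for test 1 (a=1, b=1, c=0): U0=0, U1=0, U2=0, U3=1, U4=1, U5=1, giving Y=1. Observed 0.
Test 1: faults giving observed 0 are {U4 stuck-at-0, U4 inverted output, U5 stuck-at-0, U5 inverted output}.
Test 2 (a=1, b=0, c=0): fault-free U0=0, U1=0, U2=1, U3=1, U4=1, U5=1 → 1; observed 1. Eliminates U5 stuck-at-0, U5 inverted output.
Test 3 (a=0, b=1, c=0): fault-free U0=1, U1=0, U2=0, U3=0, U4=0, U5=0 → 0; observed 1. Eliminates U4 stuck-at-0.
Only U4 inverted output is consistent with every test.

U4 inverted output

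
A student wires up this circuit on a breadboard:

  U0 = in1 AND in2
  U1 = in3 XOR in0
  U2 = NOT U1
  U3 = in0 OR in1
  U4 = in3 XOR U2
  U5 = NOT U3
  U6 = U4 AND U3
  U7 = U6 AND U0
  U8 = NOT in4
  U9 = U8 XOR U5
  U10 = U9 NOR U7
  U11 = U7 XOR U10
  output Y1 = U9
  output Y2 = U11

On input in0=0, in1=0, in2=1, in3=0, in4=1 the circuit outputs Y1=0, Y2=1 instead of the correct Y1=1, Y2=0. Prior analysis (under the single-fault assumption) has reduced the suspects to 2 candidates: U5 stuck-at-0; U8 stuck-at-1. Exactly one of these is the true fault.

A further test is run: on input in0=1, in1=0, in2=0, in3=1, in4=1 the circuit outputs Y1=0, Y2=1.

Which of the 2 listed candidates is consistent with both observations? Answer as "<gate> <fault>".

Evaluate each candidate on input in0=1, in1=0, in2=0, in3=1, in4=1:
  U5 stuck-at-0: U0=0, U1=0, U2=1, U3=1, U4=0, U5=0 [stuck-at-0], U6=0, U7=0, U8=0, U9=0, U10=1, U11=1 → Y1=0, Y2=1 — matches
  U8 stuck-at-1: U0=0, U1=0, U2=1, U3=1, U4=0, U5=0, U6=0, U7=0, U8=1 [stuck-at-1], U9=1, U10=0, U11=0 → Y1=1, Y2=0 — eliminated
Only U5 stuck-at-0 reproduces the observed Y1=0, Y2=1.

U5 stuck-at-0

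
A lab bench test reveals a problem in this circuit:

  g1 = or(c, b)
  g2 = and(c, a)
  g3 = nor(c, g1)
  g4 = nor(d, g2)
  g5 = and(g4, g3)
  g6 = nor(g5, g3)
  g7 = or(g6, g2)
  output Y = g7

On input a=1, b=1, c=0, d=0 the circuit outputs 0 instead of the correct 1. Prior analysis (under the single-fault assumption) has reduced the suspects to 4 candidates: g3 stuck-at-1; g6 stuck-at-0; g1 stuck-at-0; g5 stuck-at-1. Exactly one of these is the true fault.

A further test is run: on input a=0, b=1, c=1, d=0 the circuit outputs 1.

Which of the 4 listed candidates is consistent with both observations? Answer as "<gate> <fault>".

Evaluate each candidate on input a=0, b=1, c=1, d=0:
  g3 stuck-at-1: g1=1, g2=0, g3=1 [stuck-at-1], g4=1, g5=1, g6=0, g7=0 → 0 — eliminated
  g6 stuck-at-0: g1=1, g2=0, g3=0, g4=1, g5=0, g6=0 [stuck-at-0], g7=0 → 0 — eliminated
  g1 stuck-at-0: g1=0 [stuck-at-0], g2=0, g3=0, g4=1, g5=0, g6=1, g7=1 → 1 — matches
  g5 stuck-at-1: g1=1, g2=0, g3=0, g4=1, g5=1 [stuck-at-1], g6=0, g7=0 → 0 — eliminated
Only g1 stuck-at-0 reproduces the observed 1.

g1 stuck-at-0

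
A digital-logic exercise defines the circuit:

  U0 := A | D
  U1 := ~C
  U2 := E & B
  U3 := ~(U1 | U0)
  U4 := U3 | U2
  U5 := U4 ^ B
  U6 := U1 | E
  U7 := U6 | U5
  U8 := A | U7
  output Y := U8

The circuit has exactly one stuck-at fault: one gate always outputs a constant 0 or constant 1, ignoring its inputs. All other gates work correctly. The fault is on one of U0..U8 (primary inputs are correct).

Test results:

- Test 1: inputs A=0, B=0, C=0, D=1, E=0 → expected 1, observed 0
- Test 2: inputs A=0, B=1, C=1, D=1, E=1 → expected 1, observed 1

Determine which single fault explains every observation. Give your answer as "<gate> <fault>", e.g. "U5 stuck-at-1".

U1 stuck-at-0

Fault-free values for test 1 (A=0, B=0, C=0, D=1, E=0): U0=1, U1=1, U2=0, U3=0, U4=0, U5=0, U6=1, U7=1, U8=1, giving Y=1. Observed 0.
Test 1: faults giving observed 0 are {U1 stuck-at-0, U6 stuck-at-0, U7 stuck-at-0, U8 stuck-at-0}.
Test 2 (A=0, B=1, C=1, D=1, E=1): fault-free U0=1, U1=0, U2=1, U3=0, U4=1, U5=0, U6=1, U7=1, U8=1 → 1; observed 1. Eliminates U6 stuck-at-0, U7 stuck-at-0, U8 stuck-at-0.
Only U1 stuck-at-0 is consistent with every test.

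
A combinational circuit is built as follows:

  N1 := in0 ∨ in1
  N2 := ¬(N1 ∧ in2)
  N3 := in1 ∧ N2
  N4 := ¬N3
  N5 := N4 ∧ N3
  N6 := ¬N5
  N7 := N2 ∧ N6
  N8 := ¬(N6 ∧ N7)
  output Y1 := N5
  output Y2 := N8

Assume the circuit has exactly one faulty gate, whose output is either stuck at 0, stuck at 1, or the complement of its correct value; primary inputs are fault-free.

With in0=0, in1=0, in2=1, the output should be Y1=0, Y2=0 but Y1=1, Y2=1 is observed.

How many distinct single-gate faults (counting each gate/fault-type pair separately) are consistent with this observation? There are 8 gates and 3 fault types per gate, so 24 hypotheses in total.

2

Fault-free: N1=0, N2=1, N3=0, N4=1, N5=0, N6=1, N7=1, N8=0 → Y1=0, Y2=0. Observed Y1=1, Y2=1.
  N1: none of the 3 fault types match ✗
  N2: none of the 3 fault types match ✗
  N3: none of the 3 fault types match ✗
  N4: none of the 3 fault types match ✗
  N5: stuck-at-1, inverted output ✓; others ✗
  N6: none of the 3 fault types match ✗
  N7: none of the 3 fault types match ✗
  N8: none of the 3 fault types match ✗
Consistent faults: {N5 stuck-at-1, N5 inverted output} — 2 in all.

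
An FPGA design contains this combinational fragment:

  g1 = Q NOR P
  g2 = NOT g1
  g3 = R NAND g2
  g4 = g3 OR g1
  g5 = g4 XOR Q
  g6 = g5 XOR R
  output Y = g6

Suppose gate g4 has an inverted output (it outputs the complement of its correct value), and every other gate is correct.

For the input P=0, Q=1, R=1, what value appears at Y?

Propagate with g4 forced: g1=0, g2=1, g3=0, g4=1 [inverted output], g5=0, g6=1.
So Y = 1. (Without the fault it would be 0.)

1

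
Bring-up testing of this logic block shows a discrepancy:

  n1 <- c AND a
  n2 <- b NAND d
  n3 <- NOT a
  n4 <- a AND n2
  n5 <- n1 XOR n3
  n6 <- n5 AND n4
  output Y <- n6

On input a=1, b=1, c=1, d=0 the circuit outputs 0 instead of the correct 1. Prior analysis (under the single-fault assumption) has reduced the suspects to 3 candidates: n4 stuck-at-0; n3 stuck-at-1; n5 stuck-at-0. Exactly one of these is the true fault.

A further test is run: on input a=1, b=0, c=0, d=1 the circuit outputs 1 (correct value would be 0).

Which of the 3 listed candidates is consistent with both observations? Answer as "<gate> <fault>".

Evaluate each candidate on input a=1, b=0, c=0, d=1:
  n4 stuck-at-0: n1=0, n2=1, n3=0, n4=0 [stuck-at-0], n5=0, n6=0 → 0 — eliminated
  n3 stuck-at-1: n1=0, n2=1, n3=1 [stuck-at-1], n4=1, n5=1, n6=1 → 1 — matches
  n5 stuck-at-0: n1=0, n2=1, n3=0, n4=1, n5=0 [stuck-at-0], n6=0 → 0 — eliminated
Only n3 stuck-at-1 reproduces the observed 1.

n3 stuck-at-1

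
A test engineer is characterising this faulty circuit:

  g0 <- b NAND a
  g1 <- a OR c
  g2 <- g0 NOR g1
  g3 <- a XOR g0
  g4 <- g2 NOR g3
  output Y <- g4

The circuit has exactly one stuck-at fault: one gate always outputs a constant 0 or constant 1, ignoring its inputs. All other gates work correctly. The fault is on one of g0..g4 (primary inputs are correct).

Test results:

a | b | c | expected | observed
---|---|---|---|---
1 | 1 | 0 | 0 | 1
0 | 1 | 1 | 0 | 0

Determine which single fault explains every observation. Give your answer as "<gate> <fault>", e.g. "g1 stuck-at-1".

g0 stuck-at-1

Fault-free values for test 1 (a=1, b=1, c=0): g0=0, g1=1, g2=0, g3=1, g4=0, giving Y=0. Observed 1.
Test 1: faults giving observed 1 are {g0 stuck-at-1, g3 stuck-at-0, g4 stuck-at-1}.
Test 2 (a=0, b=1, c=1): fault-free g0=1, g1=1, g2=0, g3=1, g4=0 → 0; observed 0. Eliminates g3 stuck-at-0, g4 stuck-at-1.
Only g0 stuck-at-1 is consistent with every test.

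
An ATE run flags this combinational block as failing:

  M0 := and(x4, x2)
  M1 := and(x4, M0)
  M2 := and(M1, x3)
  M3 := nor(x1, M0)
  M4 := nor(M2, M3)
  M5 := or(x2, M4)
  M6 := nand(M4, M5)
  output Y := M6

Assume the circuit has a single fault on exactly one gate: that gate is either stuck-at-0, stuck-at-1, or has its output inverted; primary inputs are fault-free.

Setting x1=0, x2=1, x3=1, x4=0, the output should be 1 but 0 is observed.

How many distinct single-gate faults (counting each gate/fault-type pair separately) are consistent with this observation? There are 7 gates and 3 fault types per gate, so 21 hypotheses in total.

8

Fault-free: M0=0, M1=0, M2=0, M3=1, M4=0, M5=1, M6=1 → 1. Observed 0.
  M0: stuck-at-1, inverted output ✓; others ✗
  M1: none of the 3 fault types match ✗
  M2: none of the 3 fault types match ✗
  M3: stuck-at-0, inverted output ✓; others ✗
  M4: stuck-at-1, inverted output ✓; others ✗
  M5: none of the 3 fault types match ✗
  M6: stuck-at-0, inverted output ✓; others ✗
Consistent faults: {M0 stuck-at-1, M0 inverted output, M3 stuck-at-0, M3 inverted output, M4 stuck-at-1, M4 inverted output, M6 stuck-at-0, M6 inverted output} — 8 in all.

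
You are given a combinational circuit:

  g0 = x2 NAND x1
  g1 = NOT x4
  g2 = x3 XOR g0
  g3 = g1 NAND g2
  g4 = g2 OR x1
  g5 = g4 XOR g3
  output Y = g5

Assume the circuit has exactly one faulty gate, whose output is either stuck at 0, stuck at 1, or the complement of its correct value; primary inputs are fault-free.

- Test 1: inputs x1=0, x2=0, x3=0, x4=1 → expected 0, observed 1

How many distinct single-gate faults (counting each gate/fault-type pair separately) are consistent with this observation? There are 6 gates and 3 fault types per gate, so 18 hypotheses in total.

Fault-free: g0=1, g1=0, g2=1, g3=1, g4=1, g5=0 → 0. Observed 1.
  g0: stuck-at-0, inverted output ✓; others ✗
  g1: stuck-at-1, inverted output ✓; others ✗
  g2: stuck-at-0, inverted output ✓; others ✗
  g3: stuck-at-0, inverted output ✓; others ✗
  g4: stuck-at-0, inverted output ✓; others ✗
  g5: stuck-at-1, inverted output ✓; others ✗
Consistent faults: {g0 stuck-at-0, g0 inverted output, g1 stuck-at-1, g1 inverted output, g2 stuck-at-0, g2 inverted output, g3 stuck-at-0, g3 inverted output, g4 stuck-at-0, g4 inverted output, g5 stuck-at-1, g5 inverted output} — 12 in all.

12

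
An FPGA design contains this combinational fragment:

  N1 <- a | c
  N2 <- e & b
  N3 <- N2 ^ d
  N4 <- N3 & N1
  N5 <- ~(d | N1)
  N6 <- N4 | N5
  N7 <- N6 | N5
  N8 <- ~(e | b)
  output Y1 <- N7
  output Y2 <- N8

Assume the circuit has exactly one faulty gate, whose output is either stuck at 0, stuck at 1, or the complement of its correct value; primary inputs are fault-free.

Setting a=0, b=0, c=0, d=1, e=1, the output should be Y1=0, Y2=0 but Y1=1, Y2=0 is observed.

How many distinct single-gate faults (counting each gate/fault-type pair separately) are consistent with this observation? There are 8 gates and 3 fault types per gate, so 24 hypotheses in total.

Fault-free: N1=0, N2=0, N3=1, N4=0, N5=0, N6=0, N7=0, N8=0 → Y1=0, Y2=0. Observed Y1=1, Y2=0.
  N1: stuck-at-1, inverted output ✓; others ✗
  N2: none of the 3 fault types match ✗
  N3: none of the 3 fault types match ✗
  N4: stuck-at-1, inverted output ✓; others ✗
  N5: stuck-at-1, inverted output ✓; others ✗
  N6: stuck-at-1, inverted output ✓; others ✗
  N7: stuck-at-1, inverted output ✓; others ✗
  N8: none of the 3 fault types match ✗
Consistent faults: {N1 stuck-at-1, N1 inverted output, N4 stuck-at-1, N4 inverted output, N5 stuck-at-1, N5 inverted output, N6 stuck-at-1, N6 inverted output, N7 stuck-at-1, N7 inverted output} — 10 in all.

10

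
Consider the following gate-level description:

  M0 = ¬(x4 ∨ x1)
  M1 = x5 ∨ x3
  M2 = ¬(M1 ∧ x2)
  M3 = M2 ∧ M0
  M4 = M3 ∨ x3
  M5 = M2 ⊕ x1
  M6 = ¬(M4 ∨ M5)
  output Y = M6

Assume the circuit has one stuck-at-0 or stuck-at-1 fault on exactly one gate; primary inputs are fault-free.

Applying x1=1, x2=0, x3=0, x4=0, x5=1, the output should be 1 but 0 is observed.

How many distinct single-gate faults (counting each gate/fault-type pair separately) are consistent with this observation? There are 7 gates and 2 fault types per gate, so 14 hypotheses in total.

Fault-free: M0=0, M1=1, M2=1, M3=0, M4=0, M5=0, M6=1 → 1. Observed 0.
  M0 stuck-at-0: output 1 ✗
  M0 stuck-at-1: output 0 ✓
  M1 stuck-at-0: output 1 ✗
  M1 stuck-at-1: output 1 ✗
  M2 stuck-at-0: output 0 ✓
  M2 stuck-at-1: output 1 ✗
  M3 stuck-at-0: output 1 ✗
  M3 stuck-at-1: output 0 ✓
  M4 stuck-at-0: output 1 ✗
  M4 stuck-at-1: output 0 ✓
  M5 stuck-at-0: output 1 ✗
  M5 stuck-at-1: output 0 ✓
  M6 stuck-at-0: output 0 ✓
  M6 stuck-at-1: output 1 ✗
Consistent faults: {M0 stuck-at-1, M2 stuck-at-0, M3 stuck-at-1, M4 stuck-at-1, M5 stuck-at-1, M6 stuck-at-0} — 6 in all.

6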